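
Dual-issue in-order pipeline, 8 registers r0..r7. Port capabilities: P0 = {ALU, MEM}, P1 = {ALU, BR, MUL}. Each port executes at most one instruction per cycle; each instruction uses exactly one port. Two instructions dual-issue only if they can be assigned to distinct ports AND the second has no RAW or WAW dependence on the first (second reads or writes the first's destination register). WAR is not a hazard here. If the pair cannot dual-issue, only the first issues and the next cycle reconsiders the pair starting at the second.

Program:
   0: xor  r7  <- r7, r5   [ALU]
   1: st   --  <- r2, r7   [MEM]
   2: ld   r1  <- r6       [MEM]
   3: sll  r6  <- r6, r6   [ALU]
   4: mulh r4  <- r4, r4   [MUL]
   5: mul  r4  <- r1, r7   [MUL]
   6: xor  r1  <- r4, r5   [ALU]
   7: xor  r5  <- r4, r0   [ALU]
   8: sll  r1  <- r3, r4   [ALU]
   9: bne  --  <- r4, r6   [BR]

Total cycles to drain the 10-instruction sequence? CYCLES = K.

CYCLES = 7

#0 head=0: xor.ALU i0 RAW r7
#1 head=1: st.MEM i1 no-port MEM/MEM
#2 head=2: ld.MEM/sll.ALU i2/i3 pair
#3 head=4: mulh.MUL i4 no-port MUL/MUL
#4 head=5: mul.MUL i5 RAW r4
#5 head=6: xor.ALU/xor.ALU i6/i7 pair
#6 head=8: sll.ALU/bne.BR i8/i9 pair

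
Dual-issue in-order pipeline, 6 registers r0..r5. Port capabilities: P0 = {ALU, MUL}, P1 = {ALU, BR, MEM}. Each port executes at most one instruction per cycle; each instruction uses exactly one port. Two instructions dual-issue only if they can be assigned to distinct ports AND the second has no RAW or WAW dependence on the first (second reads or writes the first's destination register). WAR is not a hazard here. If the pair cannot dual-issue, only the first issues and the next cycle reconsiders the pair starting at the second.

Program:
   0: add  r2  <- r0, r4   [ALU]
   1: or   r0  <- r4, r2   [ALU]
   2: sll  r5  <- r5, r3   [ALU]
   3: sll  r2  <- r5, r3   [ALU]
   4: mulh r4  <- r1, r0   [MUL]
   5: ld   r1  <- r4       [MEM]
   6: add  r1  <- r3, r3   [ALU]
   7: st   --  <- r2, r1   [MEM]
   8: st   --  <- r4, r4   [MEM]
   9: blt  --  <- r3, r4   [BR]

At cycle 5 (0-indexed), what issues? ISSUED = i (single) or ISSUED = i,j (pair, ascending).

c0: i0 add.ALU  RAW r2
c1: i1+i2 or.ALU;sll.ALU  dual
c2: i3+i4 sll.ALU;mulh.MUL  dual
c3: i5 ld.MEM  WAW r1
c4: i6 add.ALU  RAW r1
c5: i7 st.MEM  no-port MEM/MEM
c6: i8 st.MEM  no-port MEM/BR
c7: i9 blt.BR  tail

ISSUED = 7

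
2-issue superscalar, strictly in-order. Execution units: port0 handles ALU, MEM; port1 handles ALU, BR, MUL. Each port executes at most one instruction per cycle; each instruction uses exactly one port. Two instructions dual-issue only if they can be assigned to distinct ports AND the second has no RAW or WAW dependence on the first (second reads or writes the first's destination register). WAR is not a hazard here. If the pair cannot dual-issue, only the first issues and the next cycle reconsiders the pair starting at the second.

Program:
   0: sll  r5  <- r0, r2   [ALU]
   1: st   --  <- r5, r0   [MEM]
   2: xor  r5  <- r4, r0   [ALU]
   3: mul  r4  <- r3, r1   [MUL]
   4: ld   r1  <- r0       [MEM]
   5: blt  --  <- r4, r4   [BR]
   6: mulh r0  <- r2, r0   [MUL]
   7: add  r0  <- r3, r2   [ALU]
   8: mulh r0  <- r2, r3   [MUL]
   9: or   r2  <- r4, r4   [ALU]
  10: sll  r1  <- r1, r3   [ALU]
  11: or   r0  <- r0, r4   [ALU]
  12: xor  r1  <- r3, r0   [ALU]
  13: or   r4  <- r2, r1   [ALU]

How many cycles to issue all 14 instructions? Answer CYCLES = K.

c0: i0 sll  RAW r5
c1: i1&i2 st+xor  dual
c2: i3&i4 mul+ld  dual
c3: i5 blt  no-port BR/MUL
c4: i6 mulh  WAW r0
c5: i7 add  WAW r0
c6: i8&i9 mulh+or  dual
c7: i10&i11 sll+or  dual
c8: i12 xor  RAW r1
c9: i13 or  tail

CYCLES = 10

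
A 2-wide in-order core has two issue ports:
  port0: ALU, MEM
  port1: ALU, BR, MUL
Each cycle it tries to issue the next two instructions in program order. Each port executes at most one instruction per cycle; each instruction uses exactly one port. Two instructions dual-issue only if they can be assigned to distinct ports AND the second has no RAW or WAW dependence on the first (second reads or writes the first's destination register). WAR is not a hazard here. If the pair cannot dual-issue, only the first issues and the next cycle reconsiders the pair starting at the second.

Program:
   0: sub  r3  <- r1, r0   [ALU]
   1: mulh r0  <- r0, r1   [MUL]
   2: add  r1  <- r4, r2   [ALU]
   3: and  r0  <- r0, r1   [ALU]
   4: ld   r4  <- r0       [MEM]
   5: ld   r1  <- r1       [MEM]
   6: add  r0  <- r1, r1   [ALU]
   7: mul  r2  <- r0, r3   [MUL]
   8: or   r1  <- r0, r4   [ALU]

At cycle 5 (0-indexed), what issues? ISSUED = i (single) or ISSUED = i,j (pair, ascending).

c0: i0&i1 sub+mulh  pair
c1: i2 add  RAW r1
c2: i3 and  RAW r0
c3: i4 ld  no-port MEM/MEM
c4: i5 ld  RAW r1
c5: i6 add  RAW r0
c6: i7&i8 mul+or  pair

ISSUED = 6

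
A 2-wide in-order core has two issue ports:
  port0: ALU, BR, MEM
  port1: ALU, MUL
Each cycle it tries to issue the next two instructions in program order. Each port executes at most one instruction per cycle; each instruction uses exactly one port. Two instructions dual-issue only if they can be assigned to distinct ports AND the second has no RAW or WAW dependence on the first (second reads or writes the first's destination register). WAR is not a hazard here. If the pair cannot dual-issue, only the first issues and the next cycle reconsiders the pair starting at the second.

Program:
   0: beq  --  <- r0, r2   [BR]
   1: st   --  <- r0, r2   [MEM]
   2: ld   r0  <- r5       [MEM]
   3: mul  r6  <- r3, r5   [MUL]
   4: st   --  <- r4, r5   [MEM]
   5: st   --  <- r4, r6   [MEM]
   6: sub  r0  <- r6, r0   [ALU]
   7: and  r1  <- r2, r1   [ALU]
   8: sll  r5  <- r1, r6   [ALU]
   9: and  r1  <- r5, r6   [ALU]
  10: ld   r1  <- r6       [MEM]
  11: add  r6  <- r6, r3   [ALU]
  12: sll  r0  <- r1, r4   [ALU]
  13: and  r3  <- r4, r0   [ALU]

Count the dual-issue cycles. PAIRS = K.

PAIRS = 3

0. beq @i0  | no-port BR/MEM
1. st @i1  | no-port MEM/MEM
2. ld+mul @i2,i3  | dual
3. st @i4  | no-port MEM/MEM
4. st+sub @i5,i6  | dual
5. and @i7  | RAW r1
6. sll @i8  | RAW r5
7. and @i9  | WAW r1
8. ld+add @i10,i11  | dual
9. sll @i12  | RAW r0
10. and @i13  | tail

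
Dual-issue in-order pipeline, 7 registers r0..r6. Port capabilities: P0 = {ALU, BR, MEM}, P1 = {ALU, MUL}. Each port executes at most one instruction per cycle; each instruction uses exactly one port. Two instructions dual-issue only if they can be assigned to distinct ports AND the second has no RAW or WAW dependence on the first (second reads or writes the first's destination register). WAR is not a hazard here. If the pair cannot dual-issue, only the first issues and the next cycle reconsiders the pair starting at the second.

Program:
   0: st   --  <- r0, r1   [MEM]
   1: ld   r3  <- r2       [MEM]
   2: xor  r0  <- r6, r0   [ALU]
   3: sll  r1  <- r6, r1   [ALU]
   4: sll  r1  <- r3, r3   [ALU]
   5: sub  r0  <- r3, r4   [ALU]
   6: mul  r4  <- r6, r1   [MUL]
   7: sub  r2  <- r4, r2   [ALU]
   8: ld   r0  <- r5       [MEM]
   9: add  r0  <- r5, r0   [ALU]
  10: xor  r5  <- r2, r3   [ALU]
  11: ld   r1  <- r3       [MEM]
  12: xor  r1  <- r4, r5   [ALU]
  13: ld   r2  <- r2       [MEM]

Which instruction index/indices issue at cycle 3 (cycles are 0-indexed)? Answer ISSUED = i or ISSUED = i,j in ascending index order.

c0: i0 st.MEM  no-port MEM/MEM
c1: i1&i2 ld.MEM+xor.ALU  pair
c2: i3 sll.ALU  WAW r1
c3: i4&i5 sll.ALU+sub.ALU  pair
c4: i6 mul.MUL  RAW r4
c5: i7&i8 sub.ALU+ld.MEM  pair
c6: i9&i10 add.ALU+xor.ALU  pair
c7: i11 ld.MEM  WAW r1
c8: i12&i13 xor.ALU+ld.MEM  pair

ISSUED = 4,5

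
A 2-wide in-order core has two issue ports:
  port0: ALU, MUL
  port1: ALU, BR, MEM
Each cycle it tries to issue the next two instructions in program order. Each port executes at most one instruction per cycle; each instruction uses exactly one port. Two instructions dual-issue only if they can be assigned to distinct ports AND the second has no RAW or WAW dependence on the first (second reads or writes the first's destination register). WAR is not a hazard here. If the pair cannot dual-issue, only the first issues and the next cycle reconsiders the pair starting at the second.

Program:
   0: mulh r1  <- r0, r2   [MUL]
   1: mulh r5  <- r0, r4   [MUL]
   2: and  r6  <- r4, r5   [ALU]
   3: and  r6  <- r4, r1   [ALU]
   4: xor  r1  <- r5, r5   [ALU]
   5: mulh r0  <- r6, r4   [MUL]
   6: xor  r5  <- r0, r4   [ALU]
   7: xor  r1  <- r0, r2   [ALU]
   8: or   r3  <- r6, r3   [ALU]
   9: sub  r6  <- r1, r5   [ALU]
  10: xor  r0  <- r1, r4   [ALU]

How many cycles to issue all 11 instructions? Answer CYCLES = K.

t=0 i0:mulh ; no-port MUL/MUL
t=1 i1:mulh ; RAW r5
t=2 i2:and ; WAW r6
t=3 i3/i4:and xor ; pair
t=4 i5:mulh ; RAW r0
t=5 i6/i7:xor xor ; pair
t=6 i8/i9:or sub ; pair
t=7 i10:xor ; tail

CYCLES = 8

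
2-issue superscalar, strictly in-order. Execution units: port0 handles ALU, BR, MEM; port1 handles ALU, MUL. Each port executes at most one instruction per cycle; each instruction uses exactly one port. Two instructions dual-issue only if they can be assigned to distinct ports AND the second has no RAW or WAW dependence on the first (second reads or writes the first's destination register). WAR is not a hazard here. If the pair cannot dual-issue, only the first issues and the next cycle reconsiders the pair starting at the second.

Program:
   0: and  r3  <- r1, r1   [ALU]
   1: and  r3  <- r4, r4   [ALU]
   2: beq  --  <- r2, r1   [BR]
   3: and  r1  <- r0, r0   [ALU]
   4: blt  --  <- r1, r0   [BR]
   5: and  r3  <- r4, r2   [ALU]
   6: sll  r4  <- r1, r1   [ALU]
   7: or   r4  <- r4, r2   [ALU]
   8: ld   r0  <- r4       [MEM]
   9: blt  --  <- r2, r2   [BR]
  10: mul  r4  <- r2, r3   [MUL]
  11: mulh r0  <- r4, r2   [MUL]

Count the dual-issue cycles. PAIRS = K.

PAIRS = 3

c0: i0 and.ALU  WAW r3
c1: i1&i2 and.ALU beq.BR  2-wide
c2: i3 and.ALU  RAW r1
c3: i4&i5 blt.BR and.ALU  2-wide
c4: i6 sll.ALU  RAW+WAW r4
c5: i7 or.ALU  RAW r4
c6: i8 ld.MEM  no-port MEM/BR
c7: i9&i10 blt.BR mul.MUL  2-wide
c8: i11 mulh.MUL  tail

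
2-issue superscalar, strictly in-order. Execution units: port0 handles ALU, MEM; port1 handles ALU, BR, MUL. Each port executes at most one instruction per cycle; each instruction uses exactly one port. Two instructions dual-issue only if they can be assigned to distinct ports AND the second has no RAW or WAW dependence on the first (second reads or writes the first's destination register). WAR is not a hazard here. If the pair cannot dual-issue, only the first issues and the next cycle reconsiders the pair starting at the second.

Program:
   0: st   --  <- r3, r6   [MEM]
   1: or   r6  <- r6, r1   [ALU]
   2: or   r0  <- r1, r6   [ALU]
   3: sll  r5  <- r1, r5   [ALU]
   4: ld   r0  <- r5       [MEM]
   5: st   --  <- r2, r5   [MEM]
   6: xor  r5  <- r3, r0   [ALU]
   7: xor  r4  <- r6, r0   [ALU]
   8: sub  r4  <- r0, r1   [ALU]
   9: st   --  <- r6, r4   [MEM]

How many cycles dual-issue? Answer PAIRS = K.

PAIRS = 3

  cy0 -> i0+i1 (st/or) pair
  cy1 -> i2+i3 (or/sll) pair
  cy2 -> i4 (ld) no-port MEM/MEM
  cy3 -> i5+i6 (st/xor) pair
  cy4 -> i7 (xor) WAW r4
  cy5 -> i8 (sub) RAW r4
  cy6 -> i9 (st) tail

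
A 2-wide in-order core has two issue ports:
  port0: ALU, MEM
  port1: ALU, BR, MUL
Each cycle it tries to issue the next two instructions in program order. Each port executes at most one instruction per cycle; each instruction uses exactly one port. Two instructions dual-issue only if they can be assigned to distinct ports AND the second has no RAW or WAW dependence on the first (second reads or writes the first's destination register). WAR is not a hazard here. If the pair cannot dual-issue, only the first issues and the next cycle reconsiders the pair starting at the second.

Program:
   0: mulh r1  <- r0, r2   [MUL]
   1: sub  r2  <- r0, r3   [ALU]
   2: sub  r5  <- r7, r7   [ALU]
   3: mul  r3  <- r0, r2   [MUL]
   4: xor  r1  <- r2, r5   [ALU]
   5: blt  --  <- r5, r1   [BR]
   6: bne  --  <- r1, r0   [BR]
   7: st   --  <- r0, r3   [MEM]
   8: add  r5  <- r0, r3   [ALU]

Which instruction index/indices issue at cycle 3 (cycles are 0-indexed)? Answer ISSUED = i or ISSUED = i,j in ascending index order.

0. mulh.MUL;sub.ALU @i0&i1  | dual
1. sub.ALU;mul.MUL @i2&i3  | dual
2. xor.ALU @i4  | RAW r1
3. blt.BR @i5  | no-port BR/BR
4. bne.BR;st.MEM @i6&i7  | dual
5. add.ALU @i8  | tail

ISSUED = 5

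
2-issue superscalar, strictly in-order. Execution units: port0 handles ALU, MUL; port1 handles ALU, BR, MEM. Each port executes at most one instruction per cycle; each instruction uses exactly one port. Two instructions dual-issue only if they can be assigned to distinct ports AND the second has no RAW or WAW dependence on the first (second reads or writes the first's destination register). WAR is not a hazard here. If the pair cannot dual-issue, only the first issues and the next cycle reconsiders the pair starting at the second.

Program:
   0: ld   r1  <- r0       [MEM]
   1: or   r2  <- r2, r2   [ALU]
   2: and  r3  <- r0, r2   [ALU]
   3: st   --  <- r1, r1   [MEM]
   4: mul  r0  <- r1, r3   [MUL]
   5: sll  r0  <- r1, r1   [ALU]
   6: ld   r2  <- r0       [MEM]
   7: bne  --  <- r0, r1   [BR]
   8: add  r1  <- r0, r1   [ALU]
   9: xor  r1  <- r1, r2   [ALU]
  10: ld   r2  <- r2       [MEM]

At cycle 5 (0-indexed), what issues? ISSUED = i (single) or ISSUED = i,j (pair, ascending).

[0] i0/i1  ld or  -- pair
[1] i2/i3  and st  -- pair
[2] i4  mul  -- WAW r0
[3] i5  sll  -- RAW r0
[4] i6  ld  -- no-port MEM/BR
[5] i7/i8  bne add  -- pair
[6] i9/i10  xor ld  -- pair

ISSUED = 7,8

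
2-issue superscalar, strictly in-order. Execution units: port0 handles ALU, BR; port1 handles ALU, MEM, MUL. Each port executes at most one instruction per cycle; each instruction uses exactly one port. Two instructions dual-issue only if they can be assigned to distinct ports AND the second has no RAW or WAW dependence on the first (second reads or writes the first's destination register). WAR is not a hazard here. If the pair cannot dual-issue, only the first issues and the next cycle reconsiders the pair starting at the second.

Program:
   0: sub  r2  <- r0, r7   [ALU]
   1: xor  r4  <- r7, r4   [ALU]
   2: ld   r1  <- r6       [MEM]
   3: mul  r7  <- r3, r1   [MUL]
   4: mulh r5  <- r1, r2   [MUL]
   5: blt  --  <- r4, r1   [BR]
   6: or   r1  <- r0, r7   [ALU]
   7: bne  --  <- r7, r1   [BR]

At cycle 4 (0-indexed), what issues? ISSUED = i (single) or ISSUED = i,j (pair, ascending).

#0 head=0: sub;xor i0&i1 2-wide
#1 head=2: ld i2 no-port MEM/MUL
#2 head=3: mul i3 no-port MUL/MUL
#3 head=4: mulh;blt i4&i5 2-wide
#4 head=6: or i6 RAW r1
#5 head=7: bne i7 tail

ISSUED = 6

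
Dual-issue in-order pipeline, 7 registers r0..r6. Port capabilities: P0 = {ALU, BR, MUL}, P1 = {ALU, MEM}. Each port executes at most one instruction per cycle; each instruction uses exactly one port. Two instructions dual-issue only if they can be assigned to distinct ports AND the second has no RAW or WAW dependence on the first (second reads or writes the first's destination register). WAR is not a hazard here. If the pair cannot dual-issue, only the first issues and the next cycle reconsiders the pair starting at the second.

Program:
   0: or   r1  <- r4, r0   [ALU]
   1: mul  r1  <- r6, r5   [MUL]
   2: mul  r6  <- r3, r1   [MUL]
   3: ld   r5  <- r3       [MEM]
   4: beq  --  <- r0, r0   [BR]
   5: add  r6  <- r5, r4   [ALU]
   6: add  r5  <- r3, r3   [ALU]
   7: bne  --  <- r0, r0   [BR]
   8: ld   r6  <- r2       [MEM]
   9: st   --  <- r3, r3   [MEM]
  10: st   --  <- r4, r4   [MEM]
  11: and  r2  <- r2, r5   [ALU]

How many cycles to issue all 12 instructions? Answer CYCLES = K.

t=0 i0:or.ALU ; WAW r1
t=1 i1:mul.MUL ; no-port MUL/MUL
t=2 i2+i3:mul.MUL ld.MEM ; 2-wide
t=3 i4+i5:beq.BR add.ALU ; 2-wide
t=4 i6+i7:add.ALU bne.BR ; 2-wide
t=5 i8:ld.MEM ; no-port MEM/MEM
t=6 i9:st.MEM ; no-port MEM/MEM
t=7 i10+i11:st.MEM and.ALU ; 2-wide

CYCLES = 8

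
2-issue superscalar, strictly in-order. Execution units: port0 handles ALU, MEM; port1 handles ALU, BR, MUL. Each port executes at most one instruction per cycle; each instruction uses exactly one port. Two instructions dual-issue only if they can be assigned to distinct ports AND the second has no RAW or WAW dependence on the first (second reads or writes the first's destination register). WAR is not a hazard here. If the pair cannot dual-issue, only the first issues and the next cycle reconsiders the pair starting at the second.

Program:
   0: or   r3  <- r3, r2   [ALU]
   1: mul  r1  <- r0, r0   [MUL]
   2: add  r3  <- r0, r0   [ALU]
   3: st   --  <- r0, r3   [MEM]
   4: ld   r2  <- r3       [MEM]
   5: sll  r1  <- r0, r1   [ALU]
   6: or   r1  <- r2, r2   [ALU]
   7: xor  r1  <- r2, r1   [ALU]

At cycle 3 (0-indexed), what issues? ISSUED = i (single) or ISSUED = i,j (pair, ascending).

ISSUED = 4,5

[0] i0&i1  or.ALU+mul.MUL  -- 2-wide
[1] i2  add.ALU  -- RAW r3
[2] i3  st.MEM  -- no-port MEM/MEM
[3] i4&i5  ld.MEM+sll.ALU  -- 2-wide
[4] i6  or.ALU  -- RAW+WAW r1
[5] i7  xor.ALU  -- tail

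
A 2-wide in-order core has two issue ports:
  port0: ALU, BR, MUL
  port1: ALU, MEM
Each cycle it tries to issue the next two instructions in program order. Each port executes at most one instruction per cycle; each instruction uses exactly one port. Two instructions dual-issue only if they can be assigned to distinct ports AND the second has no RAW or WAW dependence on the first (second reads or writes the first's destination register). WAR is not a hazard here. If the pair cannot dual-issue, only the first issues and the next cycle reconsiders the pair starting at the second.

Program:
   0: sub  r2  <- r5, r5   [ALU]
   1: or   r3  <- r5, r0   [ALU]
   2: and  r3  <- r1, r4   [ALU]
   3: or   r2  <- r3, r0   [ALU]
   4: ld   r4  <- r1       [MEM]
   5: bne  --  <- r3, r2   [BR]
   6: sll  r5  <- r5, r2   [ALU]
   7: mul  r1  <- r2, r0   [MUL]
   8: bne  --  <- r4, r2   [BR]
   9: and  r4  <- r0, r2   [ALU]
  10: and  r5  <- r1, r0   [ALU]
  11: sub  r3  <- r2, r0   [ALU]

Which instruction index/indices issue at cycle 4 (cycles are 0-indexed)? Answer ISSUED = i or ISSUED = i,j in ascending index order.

#0 head=0: sub+or i0+i1 pair
#1 head=2: and i2 RAW r3
#2 head=3: or+ld i3+i4 pair
#3 head=5: bne+sll i5+i6 pair
#4 head=7: mul i7 no-port MUL/BR
#5 head=8: bne+and i8+i9 pair
#6 head=10: and+sub i10+i11 pair

ISSUED = 7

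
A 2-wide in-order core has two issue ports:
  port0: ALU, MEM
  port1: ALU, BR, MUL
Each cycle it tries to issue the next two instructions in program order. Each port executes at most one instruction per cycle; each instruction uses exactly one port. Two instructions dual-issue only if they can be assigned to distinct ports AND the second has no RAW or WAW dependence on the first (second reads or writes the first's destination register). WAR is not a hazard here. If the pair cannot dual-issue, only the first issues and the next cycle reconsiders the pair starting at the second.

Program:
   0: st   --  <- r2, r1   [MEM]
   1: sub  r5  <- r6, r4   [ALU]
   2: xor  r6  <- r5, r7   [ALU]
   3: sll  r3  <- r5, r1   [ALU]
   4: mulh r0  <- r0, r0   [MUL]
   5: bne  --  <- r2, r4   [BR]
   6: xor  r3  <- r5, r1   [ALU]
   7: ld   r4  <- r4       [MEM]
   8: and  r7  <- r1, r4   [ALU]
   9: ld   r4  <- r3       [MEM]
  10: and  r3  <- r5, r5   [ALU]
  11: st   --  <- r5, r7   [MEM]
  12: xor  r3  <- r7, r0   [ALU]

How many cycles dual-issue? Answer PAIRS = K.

  cy0 -> i0,i1 (st.MEM;sub.ALU) pair
  cy1 -> i2,i3 (xor.ALU;sll.ALU) pair
  cy2 -> i4 (mulh.MUL) no-port MUL/BR
  cy3 -> i5,i6 (bne.BR;xor.ALU) pair
  cy4 -> i7 (ld.MEM) RAW r4
  cy5 -> i8,i9 (and.ALU;ld.MEM) pair
  cy6 -> i10,i11 (and.ALU;st.MEM) pair
  cy7 -> i12 (xor.ALU) tail

PAIRS = 5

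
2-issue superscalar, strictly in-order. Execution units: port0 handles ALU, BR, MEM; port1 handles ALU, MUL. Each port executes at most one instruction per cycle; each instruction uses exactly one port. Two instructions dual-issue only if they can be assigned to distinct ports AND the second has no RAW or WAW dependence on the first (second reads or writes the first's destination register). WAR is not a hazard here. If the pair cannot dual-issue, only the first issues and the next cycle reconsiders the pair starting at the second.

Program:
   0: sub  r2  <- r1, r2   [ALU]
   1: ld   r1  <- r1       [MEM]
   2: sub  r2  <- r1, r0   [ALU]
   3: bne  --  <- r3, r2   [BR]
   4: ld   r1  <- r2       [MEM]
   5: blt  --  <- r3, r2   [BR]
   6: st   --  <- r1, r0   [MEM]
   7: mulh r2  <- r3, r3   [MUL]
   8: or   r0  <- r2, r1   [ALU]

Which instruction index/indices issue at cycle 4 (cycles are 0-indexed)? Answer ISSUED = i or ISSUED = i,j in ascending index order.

c0: i0,i1 sub;ld  dual
c1: i2 sub  RAW r2
c2: i3 bne  no-port BR/MEM
c3: i4 ld  no-port MEM/BR
c4: i5 blt  no-port BR/MEM
c5: i6,i7 st;mulh  dual
c6: i8 or  tail

ISSUED = 5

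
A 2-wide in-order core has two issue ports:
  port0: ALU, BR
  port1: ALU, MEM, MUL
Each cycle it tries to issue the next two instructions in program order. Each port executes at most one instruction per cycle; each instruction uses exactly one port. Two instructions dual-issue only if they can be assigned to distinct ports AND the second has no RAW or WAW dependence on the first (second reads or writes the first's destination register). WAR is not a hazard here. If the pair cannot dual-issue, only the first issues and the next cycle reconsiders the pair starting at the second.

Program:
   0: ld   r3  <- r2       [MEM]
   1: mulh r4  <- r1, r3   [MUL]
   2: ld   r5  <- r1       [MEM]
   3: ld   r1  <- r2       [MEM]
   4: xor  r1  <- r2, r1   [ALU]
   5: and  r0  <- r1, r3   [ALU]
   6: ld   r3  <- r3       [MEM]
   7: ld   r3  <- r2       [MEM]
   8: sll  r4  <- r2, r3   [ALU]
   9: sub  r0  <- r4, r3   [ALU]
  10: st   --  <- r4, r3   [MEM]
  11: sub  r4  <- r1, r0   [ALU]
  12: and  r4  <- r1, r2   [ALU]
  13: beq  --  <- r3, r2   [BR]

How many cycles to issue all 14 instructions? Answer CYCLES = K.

[0] i0  ld  -- no-port MEM/MUL
[1] i1  mulh  -- no-port MUL/MEM
[2] i2  ld  -- no-port MEM/MEM
[3] i3  ld  -- RAW+WAW r1
[4] i4  xor  -- RAW r1
[5] i5/i6  and ld  -- dual
[6] i7  ld  -- RAW r3
[7] i8  sll  -- RAW r4
[8] i9/i10  sub st  -- dual
[9] i11  sub  -- WAW r4
[10] i12/i13  and beq  -- dual

CYCLES = 11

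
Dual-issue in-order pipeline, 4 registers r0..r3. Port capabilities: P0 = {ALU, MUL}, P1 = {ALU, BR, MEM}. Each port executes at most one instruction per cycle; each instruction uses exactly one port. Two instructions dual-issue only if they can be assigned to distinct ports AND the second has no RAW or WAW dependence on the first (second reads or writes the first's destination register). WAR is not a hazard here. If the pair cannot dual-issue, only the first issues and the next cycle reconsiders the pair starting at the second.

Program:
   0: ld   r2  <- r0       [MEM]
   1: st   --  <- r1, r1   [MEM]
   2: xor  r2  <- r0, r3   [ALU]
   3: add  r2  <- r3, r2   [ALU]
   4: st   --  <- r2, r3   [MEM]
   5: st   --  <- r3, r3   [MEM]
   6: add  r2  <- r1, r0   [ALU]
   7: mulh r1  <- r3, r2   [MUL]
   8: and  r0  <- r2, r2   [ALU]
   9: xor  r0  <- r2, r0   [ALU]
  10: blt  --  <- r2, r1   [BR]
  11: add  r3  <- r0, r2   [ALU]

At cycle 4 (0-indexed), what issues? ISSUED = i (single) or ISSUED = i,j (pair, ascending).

ISSUED = 5,6

[0] i0  ld.MEM  -- no-port MEM/MEM
[1] i1/i2  st.MEM;xor.ALU  -- 2-wide
[2] i3  add.ALU  -- RAW r2
[3] i4  st.MEM  -- no-port MEM/MEM
[4] i5/i6  st.MEM;add.ALU  -- 2-wide
[5] i7/i8  mulh.MUL;and.ALU  -- 2-wide
[6] i9/i10  xor.ALU;blt.BR  -- 2-wide
[7] i11  add.ALU  -- tail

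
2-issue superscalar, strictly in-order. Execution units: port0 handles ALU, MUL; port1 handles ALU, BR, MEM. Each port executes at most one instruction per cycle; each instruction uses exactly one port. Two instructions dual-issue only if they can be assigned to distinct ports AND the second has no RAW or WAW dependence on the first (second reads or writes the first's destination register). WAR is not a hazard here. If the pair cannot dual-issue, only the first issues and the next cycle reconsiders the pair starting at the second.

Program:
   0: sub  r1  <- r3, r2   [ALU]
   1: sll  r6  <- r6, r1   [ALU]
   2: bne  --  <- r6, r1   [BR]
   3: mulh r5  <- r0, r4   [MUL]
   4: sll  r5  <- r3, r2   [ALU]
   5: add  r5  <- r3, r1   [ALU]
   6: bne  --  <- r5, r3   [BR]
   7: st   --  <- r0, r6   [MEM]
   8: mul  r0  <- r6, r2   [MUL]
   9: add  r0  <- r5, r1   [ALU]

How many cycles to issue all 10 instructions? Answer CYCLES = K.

t=0 i0:sub.ALU ; RAW r1
t=1 i1:sll.ALU ; RAW r6
t=2 i2&i3:bne.BR;mulh.MUL ; dual
t=3 i4:sll.ALU ; WAW r5
t=4 i5:add.ALU ; RAW r5
t=5 i6:bne.BR ; no-port BR/MEM
t=6 i7&i8:st.MEM;mul.MUL ; dual
t=7 i9:add.ALU ; tail

CYCLES = 8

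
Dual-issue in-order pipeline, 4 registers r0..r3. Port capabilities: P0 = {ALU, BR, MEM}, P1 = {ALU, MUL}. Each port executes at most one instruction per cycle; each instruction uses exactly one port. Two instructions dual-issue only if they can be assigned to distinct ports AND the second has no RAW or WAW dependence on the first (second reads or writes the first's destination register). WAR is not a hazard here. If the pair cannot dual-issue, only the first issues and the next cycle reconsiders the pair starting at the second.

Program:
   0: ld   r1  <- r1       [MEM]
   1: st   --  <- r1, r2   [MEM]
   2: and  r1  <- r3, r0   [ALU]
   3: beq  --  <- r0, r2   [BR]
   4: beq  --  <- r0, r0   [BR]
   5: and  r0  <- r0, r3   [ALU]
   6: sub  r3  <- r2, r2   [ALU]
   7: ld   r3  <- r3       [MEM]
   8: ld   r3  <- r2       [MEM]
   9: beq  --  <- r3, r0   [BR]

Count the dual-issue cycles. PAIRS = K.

PAIRS = 2

[0] i0  ld.MEM  -- no-port MEM/MEM
[1] i1+i2  st.MEM+and.ALU  -- pair
[2] i3  beq.BR  -- no-port BR/BR
[3] i4+i5  beq.BR+and.ALU  -- pair
[4] i6  sub.ALU  -- RAW+WAW r3
[5] i7  ld.MEM  -- no-port MEM/MEM
[6] i8  ld.MEM  -- no-port MEM/BR
[7] i9  beq.BR  -- tail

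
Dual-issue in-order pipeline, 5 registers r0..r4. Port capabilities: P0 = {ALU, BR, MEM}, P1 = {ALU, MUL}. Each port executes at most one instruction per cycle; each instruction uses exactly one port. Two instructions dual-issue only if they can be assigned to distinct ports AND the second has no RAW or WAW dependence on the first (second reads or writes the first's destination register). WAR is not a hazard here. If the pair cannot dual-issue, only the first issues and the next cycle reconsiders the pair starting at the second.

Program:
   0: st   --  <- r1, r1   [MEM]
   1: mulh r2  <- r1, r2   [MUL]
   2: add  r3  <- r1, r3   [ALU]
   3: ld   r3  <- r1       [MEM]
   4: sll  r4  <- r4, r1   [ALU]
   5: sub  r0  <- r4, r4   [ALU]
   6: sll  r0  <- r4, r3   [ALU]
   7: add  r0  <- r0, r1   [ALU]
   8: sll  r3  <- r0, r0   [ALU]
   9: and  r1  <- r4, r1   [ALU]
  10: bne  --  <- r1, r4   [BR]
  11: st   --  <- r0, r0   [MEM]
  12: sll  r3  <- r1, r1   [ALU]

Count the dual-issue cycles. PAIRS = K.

PAIRS = 4

#0 head=0: st/mulh i0&i1 pair
#1 head=2: add i2 WAW r3
#2 head=3: ld/sll i3&i4 pair
#3 head=5: sub i5 WAW r0
#4 head=6: sll i6 RAW+WAW r0
#5 head=7: add i7 RAW r0
#6 head=8: sll/and i8&i9 pair
#7 head=10: bne i10 no-port BR/MEM
#8 head=11: st/sll i11&i12 pair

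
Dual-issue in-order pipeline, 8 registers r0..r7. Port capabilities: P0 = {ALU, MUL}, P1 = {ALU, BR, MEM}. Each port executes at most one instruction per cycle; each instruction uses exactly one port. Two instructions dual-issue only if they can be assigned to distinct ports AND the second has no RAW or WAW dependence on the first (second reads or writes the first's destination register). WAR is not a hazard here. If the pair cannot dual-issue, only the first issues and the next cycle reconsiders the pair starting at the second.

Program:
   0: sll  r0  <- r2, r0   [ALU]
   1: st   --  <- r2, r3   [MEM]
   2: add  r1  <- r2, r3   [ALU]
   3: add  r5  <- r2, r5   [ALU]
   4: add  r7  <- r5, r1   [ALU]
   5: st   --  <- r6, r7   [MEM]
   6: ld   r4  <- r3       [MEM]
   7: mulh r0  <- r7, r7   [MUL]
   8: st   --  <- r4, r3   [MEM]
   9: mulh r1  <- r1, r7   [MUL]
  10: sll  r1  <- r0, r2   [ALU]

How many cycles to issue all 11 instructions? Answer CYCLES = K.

c0: i0+i1 sll st  2-wide
c1: i2+i3 add add  2-wide
c2: i4 add  RAW r7
c3: i5 st  no-port MEM/MEM
c4: i6+i7 ld mulh  2-wide
c5: i8+i9 st mulh  2-wide
c6: i10 sll  tail

CYCLES = 7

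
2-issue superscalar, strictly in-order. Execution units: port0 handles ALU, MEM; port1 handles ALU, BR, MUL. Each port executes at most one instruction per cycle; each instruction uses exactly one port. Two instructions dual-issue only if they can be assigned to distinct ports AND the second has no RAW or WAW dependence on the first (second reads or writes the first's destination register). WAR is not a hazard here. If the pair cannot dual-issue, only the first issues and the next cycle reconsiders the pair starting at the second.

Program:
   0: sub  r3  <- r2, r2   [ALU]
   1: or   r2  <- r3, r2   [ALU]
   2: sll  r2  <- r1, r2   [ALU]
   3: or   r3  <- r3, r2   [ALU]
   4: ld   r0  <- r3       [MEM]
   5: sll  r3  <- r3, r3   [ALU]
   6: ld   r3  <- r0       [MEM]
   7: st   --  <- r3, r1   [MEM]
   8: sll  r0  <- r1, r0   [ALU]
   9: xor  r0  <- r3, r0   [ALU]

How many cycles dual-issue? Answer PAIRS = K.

  cy0 -> i0 (sub) RAW r3
  cy1 -> i1 (or) RAW+WAW r2
  cy2 -> i2 (sll) RAW r2
  cy3 -> i3 (or) RAW r3
  cy4 -> i4,i5 (ld+sll) dual
  cy5 -> i6 (ld) no-port MEM/MEM
  cy6 -> i7,i8 (st+sll) dual
  cy7 -> i9 (xor) tail

PAIRS = 2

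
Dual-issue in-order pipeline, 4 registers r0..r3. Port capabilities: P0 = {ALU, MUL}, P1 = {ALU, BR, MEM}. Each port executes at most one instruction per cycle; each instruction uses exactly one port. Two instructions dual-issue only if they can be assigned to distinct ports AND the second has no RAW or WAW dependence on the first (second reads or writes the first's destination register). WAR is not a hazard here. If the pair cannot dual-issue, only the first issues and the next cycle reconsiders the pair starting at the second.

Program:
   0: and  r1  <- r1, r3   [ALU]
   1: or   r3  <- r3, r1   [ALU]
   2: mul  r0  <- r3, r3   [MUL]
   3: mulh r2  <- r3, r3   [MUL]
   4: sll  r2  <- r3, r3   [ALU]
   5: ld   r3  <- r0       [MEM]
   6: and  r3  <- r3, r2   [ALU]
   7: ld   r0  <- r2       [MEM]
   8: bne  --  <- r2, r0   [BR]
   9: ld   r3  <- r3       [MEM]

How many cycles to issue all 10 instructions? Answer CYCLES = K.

CYCLES = 8

#0 head=0: and i0 RAW r1
#1 head=1: or i1 RAW r3
#2 head=2: mul i2 no-port MUL/MUL
#3 head=3: mulh i3 WAW r2
#4 head=4: sll ld i4+i5 2-wide
#5 head=6: and ld i6+i7 2-wide
#6 head=8: bne i8 no-port BR/MEM
#7 head=9: ld i9 tail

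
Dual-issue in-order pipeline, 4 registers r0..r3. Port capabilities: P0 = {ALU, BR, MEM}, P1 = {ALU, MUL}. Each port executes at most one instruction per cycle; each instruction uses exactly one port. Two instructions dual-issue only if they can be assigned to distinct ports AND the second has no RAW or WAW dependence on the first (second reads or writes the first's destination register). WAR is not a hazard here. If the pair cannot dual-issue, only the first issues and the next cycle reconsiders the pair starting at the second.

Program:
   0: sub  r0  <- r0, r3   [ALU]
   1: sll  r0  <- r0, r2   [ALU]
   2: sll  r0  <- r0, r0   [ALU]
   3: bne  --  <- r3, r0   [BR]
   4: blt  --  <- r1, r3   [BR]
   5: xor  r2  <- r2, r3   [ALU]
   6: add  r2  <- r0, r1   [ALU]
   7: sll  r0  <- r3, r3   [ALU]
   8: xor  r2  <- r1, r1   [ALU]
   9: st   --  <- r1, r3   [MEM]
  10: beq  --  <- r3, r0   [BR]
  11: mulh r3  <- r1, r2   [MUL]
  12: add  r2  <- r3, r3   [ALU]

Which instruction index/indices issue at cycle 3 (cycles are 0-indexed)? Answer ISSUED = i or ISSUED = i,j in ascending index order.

ISSUED = 3

  cy0 -> i0 (sub.ALU) RAW+WAW r0
  cy1 -> i1 (sll.ALU) RAW+WAW r0
  cy2 -> i2 (sll.ALU) RAW r0
  cy3 -> i3 (bne.BR) no-port BR/BR
  cy4 -> i4,i5 (blt.BR xor.ALU) pair
  cy5 -> i6,i7 (add.ALU sll.ALU) pair
  cy6 -> i8,i9 (xor.ALU st.MEM) pair
  cy7 -> i10,i11 (beq.BR mulh.MUL) pair
  cy8 -> i12 (add.ALU) tail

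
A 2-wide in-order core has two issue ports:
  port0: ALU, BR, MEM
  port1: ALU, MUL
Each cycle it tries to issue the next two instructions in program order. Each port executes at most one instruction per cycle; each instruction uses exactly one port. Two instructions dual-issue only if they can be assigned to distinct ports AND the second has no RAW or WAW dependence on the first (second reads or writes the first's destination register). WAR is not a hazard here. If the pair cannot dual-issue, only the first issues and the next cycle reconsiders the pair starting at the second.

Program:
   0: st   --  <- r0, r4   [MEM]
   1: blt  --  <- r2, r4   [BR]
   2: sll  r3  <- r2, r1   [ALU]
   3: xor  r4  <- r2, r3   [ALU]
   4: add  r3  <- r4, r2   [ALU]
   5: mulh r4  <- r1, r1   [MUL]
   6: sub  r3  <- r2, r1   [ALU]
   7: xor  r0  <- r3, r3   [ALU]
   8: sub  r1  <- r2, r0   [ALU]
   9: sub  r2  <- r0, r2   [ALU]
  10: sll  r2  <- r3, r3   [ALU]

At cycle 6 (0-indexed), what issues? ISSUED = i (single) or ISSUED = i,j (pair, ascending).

[0] i0  st.MEM  -- no-port MEM/BR
[1] i1&i2  blt.BR;sll.ALU  -- 2-wide
[2] i3  xor.ALU  -- RAW r4
[3] i4&i5  add.ALU;mulh.MUL  -- 2-wide
[4] i6  sub.ALU  -- RAW r3
[5] i7  xor.ALU  -- RAW r0
[6] i8&i9  sub.ALU;sub.ALU  -- 2-wide
[7] i10  sll.ALU  -- tail

ISSUED = 8,9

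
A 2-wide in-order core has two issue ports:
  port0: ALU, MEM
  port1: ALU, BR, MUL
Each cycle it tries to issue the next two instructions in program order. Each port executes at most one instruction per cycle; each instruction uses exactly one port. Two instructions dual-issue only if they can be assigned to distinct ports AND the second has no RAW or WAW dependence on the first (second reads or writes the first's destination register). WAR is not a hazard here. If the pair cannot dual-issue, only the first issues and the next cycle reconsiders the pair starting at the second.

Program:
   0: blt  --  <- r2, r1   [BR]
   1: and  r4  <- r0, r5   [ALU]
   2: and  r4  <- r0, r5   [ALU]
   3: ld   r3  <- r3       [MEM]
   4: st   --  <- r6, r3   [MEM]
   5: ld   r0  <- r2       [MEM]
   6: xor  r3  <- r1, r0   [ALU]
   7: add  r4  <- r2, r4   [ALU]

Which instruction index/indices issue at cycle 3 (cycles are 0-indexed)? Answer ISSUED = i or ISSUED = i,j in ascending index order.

  cy0 -> i0,i1 (blt and) pair
  cy1 -> i2,i3 (and ld) pair
  cy2 -> i4 (st) no-port MEM/MEM
  cy3 -> i5 (ld) RAW r0
  cy4 -> i6,i7 (xor add) pair

ISSUED = 5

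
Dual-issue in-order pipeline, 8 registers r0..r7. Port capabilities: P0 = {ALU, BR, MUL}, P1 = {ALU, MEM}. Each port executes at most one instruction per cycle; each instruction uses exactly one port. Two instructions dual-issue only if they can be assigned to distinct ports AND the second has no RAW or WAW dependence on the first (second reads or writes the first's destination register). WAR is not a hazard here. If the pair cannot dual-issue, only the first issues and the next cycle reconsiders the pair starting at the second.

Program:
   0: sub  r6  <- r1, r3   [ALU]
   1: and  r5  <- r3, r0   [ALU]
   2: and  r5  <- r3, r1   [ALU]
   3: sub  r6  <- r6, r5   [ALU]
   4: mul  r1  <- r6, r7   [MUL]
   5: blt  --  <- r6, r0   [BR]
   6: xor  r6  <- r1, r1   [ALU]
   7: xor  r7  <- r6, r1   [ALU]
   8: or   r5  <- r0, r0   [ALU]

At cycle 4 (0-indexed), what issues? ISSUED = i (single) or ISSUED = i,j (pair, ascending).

ISSUED = 5,6

#0 head=0: sub and i0,i1 dual
#1 head=2: and i2 RAW r5
#2 head=3: sub i3 RAW r6
#3 head=4: mul i4 no-port MUL/BR
#4 head=5: blt xor i5,i6 dual
#5 head=7: xor or i7,i8 dual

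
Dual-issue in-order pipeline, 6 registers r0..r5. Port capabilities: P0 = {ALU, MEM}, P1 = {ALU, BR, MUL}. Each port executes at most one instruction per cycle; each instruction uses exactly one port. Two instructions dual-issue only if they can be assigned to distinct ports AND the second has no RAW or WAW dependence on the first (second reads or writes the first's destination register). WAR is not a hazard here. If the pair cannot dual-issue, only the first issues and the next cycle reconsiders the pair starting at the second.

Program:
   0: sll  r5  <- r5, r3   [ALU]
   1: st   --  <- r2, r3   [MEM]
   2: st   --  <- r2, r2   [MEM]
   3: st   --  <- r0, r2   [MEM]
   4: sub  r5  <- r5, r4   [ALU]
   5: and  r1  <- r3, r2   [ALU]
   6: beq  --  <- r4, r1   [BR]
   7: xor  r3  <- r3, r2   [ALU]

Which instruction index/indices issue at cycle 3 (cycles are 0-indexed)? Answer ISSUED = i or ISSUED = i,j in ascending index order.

ISSUED = 5

#0 head=0: sll+st i0+i1 2-wide
#1 head=2: st i2 no-port MEM/MEM
#2 head=3: st+sub i3+i4 2-wide
#3 head=5: and i5 RAW r1
#4 head=6: beq+xor i6+i7 2-wide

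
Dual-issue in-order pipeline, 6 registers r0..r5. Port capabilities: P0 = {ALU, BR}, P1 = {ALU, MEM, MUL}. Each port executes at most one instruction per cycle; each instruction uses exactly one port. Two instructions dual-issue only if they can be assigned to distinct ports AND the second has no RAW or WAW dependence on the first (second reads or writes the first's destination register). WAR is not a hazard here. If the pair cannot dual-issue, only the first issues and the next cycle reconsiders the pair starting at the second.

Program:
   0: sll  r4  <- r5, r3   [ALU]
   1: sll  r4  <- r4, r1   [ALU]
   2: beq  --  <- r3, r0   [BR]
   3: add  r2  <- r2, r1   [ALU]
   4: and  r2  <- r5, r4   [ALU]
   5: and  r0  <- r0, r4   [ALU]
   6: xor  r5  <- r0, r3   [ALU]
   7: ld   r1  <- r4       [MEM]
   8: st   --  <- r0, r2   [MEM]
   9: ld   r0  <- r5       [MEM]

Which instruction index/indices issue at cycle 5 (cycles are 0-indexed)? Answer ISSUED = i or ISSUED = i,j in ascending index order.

[0] i0  sll.ALU  -- RAW+WAW r4
[1] i1&i2  sll.ALU beq.BR  -- dual
[2] i3  add.ALU  -- WAW r2
[3] i4&i5  and.ALU and.ALU  -- dual
[4] i6&i7  xor.ALU ld.MEM  -- dual
[5] i8  st.MEM  -- no-port MEM/MEM
[6] i9  ld.MEM  -- tail

ISSUED = 8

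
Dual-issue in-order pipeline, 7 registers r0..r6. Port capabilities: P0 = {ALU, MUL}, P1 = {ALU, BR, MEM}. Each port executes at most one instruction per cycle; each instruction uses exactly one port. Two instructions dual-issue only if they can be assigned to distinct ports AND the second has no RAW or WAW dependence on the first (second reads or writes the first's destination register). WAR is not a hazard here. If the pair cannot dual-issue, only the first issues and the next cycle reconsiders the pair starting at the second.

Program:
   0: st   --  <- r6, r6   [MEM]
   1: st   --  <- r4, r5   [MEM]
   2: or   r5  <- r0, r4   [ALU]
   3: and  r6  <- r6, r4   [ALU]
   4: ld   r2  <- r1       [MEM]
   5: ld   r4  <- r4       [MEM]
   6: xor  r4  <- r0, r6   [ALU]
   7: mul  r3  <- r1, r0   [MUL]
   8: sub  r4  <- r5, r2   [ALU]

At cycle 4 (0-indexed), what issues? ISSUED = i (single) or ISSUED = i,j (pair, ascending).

ISSUED = 6,7

c0: i0 st  no-port MEM/MEM
c1: i1,i2 st/or  dual
c2: i3,i4 and/ld  dual
c3: i5 ld  WAW r4
c4: i6,i7 xor/mul  dual
c5: i8 sub  tail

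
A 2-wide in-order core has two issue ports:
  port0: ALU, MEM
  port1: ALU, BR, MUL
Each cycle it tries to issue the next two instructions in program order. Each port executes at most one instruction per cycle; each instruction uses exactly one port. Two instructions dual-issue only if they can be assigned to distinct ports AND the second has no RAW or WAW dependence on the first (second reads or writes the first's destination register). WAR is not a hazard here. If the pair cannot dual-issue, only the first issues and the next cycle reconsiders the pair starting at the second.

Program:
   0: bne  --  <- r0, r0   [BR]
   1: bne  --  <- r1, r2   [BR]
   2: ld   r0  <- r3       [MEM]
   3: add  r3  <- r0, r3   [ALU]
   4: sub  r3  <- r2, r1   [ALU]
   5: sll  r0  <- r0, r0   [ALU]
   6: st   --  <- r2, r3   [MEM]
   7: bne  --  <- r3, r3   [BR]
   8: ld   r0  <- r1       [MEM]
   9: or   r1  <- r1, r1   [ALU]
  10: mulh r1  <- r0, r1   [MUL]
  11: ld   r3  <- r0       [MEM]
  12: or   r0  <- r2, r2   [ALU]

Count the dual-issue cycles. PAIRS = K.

PAIRS = 5

#0 head=0: bne.BR i0 no-port BR/BR
#1 head=1: bne.BR ld.MEM i1&i2 dual
#2 head=3: add.ALU i3 WAW r3
#3 head=4: sub.ALU sll.ALU i4&i5 dual
#4 head=6: st.MEM bne.BR i6&i7 dual
#5 head=8: ld.MEM or.ALU i8&i9 dual
#6 head=10: mulh.MUL ld.MEM i10&i11 dual
#7 head=12: or.ALU i12 tail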